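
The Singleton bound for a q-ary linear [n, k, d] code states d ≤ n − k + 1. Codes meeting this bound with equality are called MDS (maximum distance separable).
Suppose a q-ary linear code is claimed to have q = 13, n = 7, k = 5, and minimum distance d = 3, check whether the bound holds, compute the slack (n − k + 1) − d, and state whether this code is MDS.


Singleton RHS = n − k + 1 = 3, slack = 0, bound satisfied, MDS.

Singleton bound: d ≤ n − k + 1.
Here n = 7, k = 5, so n − k + 1 = 3.
Given d = 3, check d ≤ 3: YES.
Slack = (n − k + 1) − d = 0.
The code is MDS (slack = 0).
Description: the claimed parameters are [7, 5, 3]_13; such a code would be MDS (meets Singleton bound).


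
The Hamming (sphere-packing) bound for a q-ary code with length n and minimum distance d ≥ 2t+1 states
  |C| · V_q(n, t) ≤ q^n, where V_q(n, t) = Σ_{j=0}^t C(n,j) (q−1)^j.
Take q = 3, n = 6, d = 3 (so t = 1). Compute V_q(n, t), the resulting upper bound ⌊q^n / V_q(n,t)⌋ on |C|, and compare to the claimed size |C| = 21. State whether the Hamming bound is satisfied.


V_q(n, t) = 13, q^n = 729, Hamming bound = 56, |C| = 21 ≤ bound (satisfied).

Step 1: Compute V_q(n, t) = Σ_{j=0}^1 C(n, j) (q−1)^j.
  j = 0: C(6,0)·(2)^0 = 1·1 = 1.
  j = 1: C(6,1)·(2)^1 = 6·2 = 12.
  V_q(n, t) = 1 + 12 = 13.
Step 2: q^n = 3^6 = 729.
Step 3: Hamming bound ⌊q^n / V_q(n,t)⌋ = ⌊729/13⌋ = 56.
Step 4: Compare |C| = 21 to 56: satisfied.
The claimed |C| lies below the Hamming bound.


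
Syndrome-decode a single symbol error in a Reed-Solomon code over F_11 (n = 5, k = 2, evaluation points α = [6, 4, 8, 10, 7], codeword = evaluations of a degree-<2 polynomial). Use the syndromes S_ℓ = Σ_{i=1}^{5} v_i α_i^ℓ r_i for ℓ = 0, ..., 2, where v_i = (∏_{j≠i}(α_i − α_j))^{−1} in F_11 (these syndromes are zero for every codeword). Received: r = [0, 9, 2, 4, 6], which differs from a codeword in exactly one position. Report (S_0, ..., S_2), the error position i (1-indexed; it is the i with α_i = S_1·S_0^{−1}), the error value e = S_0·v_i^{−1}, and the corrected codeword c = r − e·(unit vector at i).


S = (3, 10, 4), error at position 5, error magnitude e = 5, c = [0, 9, 2, 4, 1].

Step 1: column multipliers v_i = (∏_{j≠i}(α_i − α_j))^{−1} mod 11.
  i = 1 (α = 6): (6−4)(6−8)(6−10)(6−7) = 2·(−2)·(−4)·(−1) = −16 ≡ 6, so v_1 = 6^{−1} = 2 (mod 11).
  i = 2 (α = 4): (4−6)(4−8)(4−10)(4−7) = (−2)·(−4)·(−6)·(−3) = 144 ≡ 1, so v_2 = 1^{−1} = 1 (mod 11).
  i = 3 (α = 8): (8−6)(8−4)(8−10)(8−7) = 2·4·(−2)·1 = −16 ≡ 6, so v_3 = 6^{−1} = 2 (mod 11).
  i = 4 (α = 10): (10−6)(10−4)(10−8)(10−7) = 4·6·2·3 = 144 ≡ 1, so v_4 = 1^{−1} = 1 (mod 11).
  i = 5 (α = 7): (7−6)(7−4)(7−8)(7−10) = 1·3·(−1)·(−3) = 9 ≡ 9, so v_5 = 9^{−1} = 5 (mod 11).
  v = [2, 1, 2, 1, 5].
Step 2: syndromes of r = [0, 9, 2, 4, 6] (all sums mod 11).
  S_0 = Σ v_i r_i = 2·0 + 1·9 + 2·2 + 1·4 + 5·6 = 47 ≡ 3.
  S_1 = Σ v_i α_i r_i = 2·6·0 + 1·4·9 + 2·8·2 + 1·10·4 + 5·7·6 = 318 ≡ 10.
  α_i^2 mod 11 = [3, 5, 9, 1, 5].
  S_2 = Σ v_i α_i^2 r_i = 2·3·0 + 1·5·9 + 2·9·2 + 1·1·4 + 5·5·6 = 235 ≡ 4.
  S = (3, 10, 4) ≠ 0, so r is not a codeword (an error is present).
Step 3: locate the error. For a single error e at position i, S_ℓ = v_i·e·α_i^ℓ, so α_err = S_1/S_0.
  S_0^{−1} = 3^{−1} = 4 (mod 11), so α_err = 10·4 = 40 ≡ 7 = α_5. Error position i = 5.
  Consistency check: S_2/S_1 = 4·10 = 40 ≡ 7 = α_err ✓ (single-error assumption holds).
Step 4: error magnitude e = S_0/v_5 = S_0·∏_{j≠5}(α_5 − α_j) = 3·9 = 27 ≡ 5 (mod 11).
Step 5: correct position 5: c_5 = r_5 − e = 6 − 5 ≡ 1 (mod 11). Hence c = [0, 9, 2, 4, 1].
  Check: interpolating c through the α_i gives m(x) = 5 + 1·x (degree < 2) with m(α_i) = c_i for every i, so c is indeed a codeword.


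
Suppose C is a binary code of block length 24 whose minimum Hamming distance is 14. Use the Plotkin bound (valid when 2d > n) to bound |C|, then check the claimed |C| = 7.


Plotkin bound M ≤ 6; given |C| = 7 > bound (violated).

Check applicability: 2d = 28, n = 24.
2d − n = 4 > 0, so Plotkin applies.
Compute d/(2d−n) = 14/4 ≈ 3.5000.
⌊d/(2d−n)⌋ = 3.
Plotkin bound: M ≤ 2·3 = 6.
Given |C| = 7, check: VIOLATED.
This |C| is above the Plotkin bound, so no binary code with n = 24, d = 14 and 7 codewords exists.


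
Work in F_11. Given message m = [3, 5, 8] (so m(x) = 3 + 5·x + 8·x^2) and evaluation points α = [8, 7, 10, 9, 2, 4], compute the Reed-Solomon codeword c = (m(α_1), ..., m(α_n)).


c = [5, 1, 6, 3, 1, 8]

Message polynomial: m(x) = 3 + 5·x + 8·x^2 (mod 11).
For each evaluation point α_i, compute m(α_i) mod 11:
  α_1 = 8: Horner steps 8 → 3 → 5, so m(8) = 5.
  α_2 = 7: Horner steps 8 → 6 → 1, so m(7) = 1.
  α_3 = 10: Horner steps 8 → 8 → 6, so m(10) = 6.
  α_4 = 9: Horner steps 8 → 0 → 3, so m(9) = 3.
  α_5 = 2: Horner steps 8 → 10 → 1, so m(2) = 1.
  α_6 = 4: Horner steps 8 → 4 → 8, so m(4) = 8.
Codeword c = [5, 1, 6, 3, 1, 8] ∈ F_11^6.


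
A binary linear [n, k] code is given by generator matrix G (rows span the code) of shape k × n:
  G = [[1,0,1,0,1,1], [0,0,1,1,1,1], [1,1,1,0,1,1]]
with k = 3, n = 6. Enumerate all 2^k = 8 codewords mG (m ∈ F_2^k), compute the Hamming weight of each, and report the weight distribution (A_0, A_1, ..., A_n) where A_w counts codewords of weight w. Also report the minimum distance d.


Weight distribution: A_0 = 1, A_1 = 1, A_2 = 1, A_3 = 1, A_4 = 2, A_5 = 2. Minimum distance d = 1.

Enumerate all 2^3 = 8 messages m ∈ F_2^3.
For each, compute codeword c = mG in F_2^6, then tally its weight.
  m = 000 → c = 000000, weight = 0.
  m = 100 → c = 101011, weight = 4.
  m = 010 → c = 001111, weight = 4.
  m = 110 → c = 100100, weight = 2.
  m = 001 → c = 111011, weight = 5.
  m = 101 → c = 010000, weight = 1.
  m = 011 → c = 110100, weight = 3.
  m = 111 → c = 011111, weight = 5.
Tally weights:
  weight 0: 1 codewords.
  weight 1: 1 codewords.
  weight 2: 1 codewords.
  weight 3: 1 codewords.
  weight 4: 2 codewords.
  weight 5: 2 codewords.
Minimum distance d = smallest w > 0 with A_w > 0 = 1.
Sanity: Σ A_w = 8 = 2^3 = 8 ✓.


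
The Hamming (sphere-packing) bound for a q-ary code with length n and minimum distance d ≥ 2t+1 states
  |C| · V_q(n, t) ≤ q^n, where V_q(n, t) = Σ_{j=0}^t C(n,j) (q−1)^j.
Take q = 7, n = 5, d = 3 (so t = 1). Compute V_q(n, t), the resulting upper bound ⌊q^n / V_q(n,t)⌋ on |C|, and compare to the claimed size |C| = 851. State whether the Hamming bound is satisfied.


V_q(n, t) = 31, q^n = 16807, Hamming bound = 542, |C| = 851 > bound (violated).

Step 1: Compute V_q(n, t) = Σ_{j=0}^1 C(n, j) (q−1)^j.
  j = 0: C(5,0)·(6)^0 = 1·1 = 1.
  j = 1: C(5,1)·(6)^1 = 5·6 = 30.
  V_q(n, t) = 1 + 30 = 31.
Step 2: q^n = 7^5 = 16807.
Step 3: Hamming bound ⌊q^n / V_q(n,t)⌋ = ⌊16807/31⌋ = 542.
Step 4: Compare |C| = 851 to 542: violated.
The claimed |C| lies above the Hamming bound, so no 7-ary code of length 5 with d ≥ 3 can have 851 codewords.


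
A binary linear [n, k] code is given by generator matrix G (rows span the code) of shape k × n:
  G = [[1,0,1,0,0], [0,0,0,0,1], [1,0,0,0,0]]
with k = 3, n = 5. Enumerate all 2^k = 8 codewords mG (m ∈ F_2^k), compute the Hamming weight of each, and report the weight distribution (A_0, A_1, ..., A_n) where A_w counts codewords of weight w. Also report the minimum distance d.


Weight distribution: A_0 = 1, A_1 = 3, A_2 = 3, A_3 = 1. Minimum distance d = 1.

Enumerate all 2^3 = 8 messages m ∈ F_2^3.
For each, compute codeword c = mG in F_2^5, then tally its weight.
  m = 000 → c = 00000, weight = 0.
  m = 100 → c = 10100, weight = 2.
  m = 010 → c = 00001, weight = 1.
  m = 110 → c = 10101, weight = 3.
  m = 001 → c = 10000, weight = 1.
  m = 101 → c = 00100, weight = 1.
  m = 011 → c = 10001, weight = 2.
  m = 111 → c = 00101, weight = 2.
Tally weights:
  weight 0: 1 codewords.
  weight 1: 3 codewords.
  weight 2: 3 codewords.
  weight 3: 1 codewords.
Minimum distance d = smallest w > 0 with A_w > 0 = 1.
Sanity: Σ A_w = 8 = 2^3 = 8 ✓.


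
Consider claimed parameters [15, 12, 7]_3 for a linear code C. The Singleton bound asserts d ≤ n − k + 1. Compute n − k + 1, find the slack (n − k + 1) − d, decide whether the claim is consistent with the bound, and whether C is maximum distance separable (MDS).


Singleton RHS = n − k + 1 = 4, slack = -3, bound violated (no such code; not MDS).

Singleton bound: d ≤ n − k + 1.
Here n = 15, k = 12, so n − k + 1 = 4.
Given d = 7, check d ≤ 4: NO.
Slack = (n − k + 1) − d = -3.
The slack is negative: d = 7 exceeds n − k + 1 = 4 by 3, so the Singleton bound is violated and no linear [15, 12, 7]_3 code can exist. In particular it is not MDS (MDS requires d = n − k + 1 exactly).
Description: the claimed parameters are [15, 12, 7]_3; such a code would be impossible (violates the Singleton bound).


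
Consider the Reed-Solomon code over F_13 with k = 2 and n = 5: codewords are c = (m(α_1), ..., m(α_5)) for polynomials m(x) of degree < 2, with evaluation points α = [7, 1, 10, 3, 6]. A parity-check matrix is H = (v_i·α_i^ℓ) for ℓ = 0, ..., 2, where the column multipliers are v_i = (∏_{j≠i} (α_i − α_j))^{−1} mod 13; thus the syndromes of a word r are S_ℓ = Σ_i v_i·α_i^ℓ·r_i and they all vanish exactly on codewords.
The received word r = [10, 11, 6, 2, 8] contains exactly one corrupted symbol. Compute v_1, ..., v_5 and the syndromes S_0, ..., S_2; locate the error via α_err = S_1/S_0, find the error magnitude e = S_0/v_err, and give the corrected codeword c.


S = (8, 2, 7), error at position 3, error magnitude e = 3, c = [10, 11, 3, 2, 8].

Step 1: column multipliers v_i = (∏_{j≠i}(α_i − α_j))^{−1} mod 13.
  i = 1 (α = 7): (7−1)(7−10)(7−3)(7−6) = 6·(−3)·4·1 = −72 ≡ 6, so v_1 = 6^{−1} = 11 (mod 13).
  i = 2 (α = 1): (1−7)(1−10)(1−3)(1−6) = (−6)·(−9)·(−2)·(−5) = 540 ≡ 7, so v_2 = 7^{−1} = 2 (mod 13).
  i = 3 (α = 10): (10−7)(10−1)(10−3)(10−6) = 3·9·7·4 = 756 ≡ 2, so v_3 = 2^{−1} = 7 (mod 13).
  i = 4 (α = 3): (3−7)(3−1)(3−10)(3−6) = (−4)·2·(−7)·(−3) = −168 ≡ 1, so v_4 = 1^{−1} = 1 (mod 13).
  i = 5 (α = 6): (6−7)(6−1)(6−10)(6−3) = (−1)·5·(−4)·3 = 60 ≡ 8, so v_5 = 8^{−1} = 5 (mod 13).
  v = [11, 2, 7, 1, 5].
Step 2: syndromes of r = [10, 11, 6, 2, 8] (all sums mod 13).
  S_0 = Σ v_i r_i = 11·10 + 2·11 + 7·6 + 1·2 + 5·8 = 216 ≡ 8.
  S_1 = Σ v_i α_i r_i = 11·7·10 + 2·1·11 + 7·10·6 + 1·3·2 + 5·6·8 = 1458 ≡ 2.
  α_i^2 mod 13 = [10, 1, 9, 9, 10].
  S_2 = Σ v_i α_i^2 r_i = 11·10·10 + 2·1·11 + 7·9·6 + 1·9·2 + 5·10·8 = 1918 ≡ 7.
  S = (8, 2, 7) ≠ 0, so r is not a codeword (an error is present).
Step 3: locate the error. For a single error e at position i, S_ℓ = v_i·e·α_i^ℓ, so α_err = S_1/S_0.
  S_0^{−1} = 8^{−1} = 5 (mod 13), so α_err = 2·5 = 10 ≡ 10 = α_3. Error position i = 3.
  Consistency check: S_2/S_1 = 7·7 = 49 ≡ 10 = α_err ✓ (single-error assumption holds).
Step 4: error magnitude e = S_0/v_3 = S_0·∏_{j≠3}(α_3 − α_j) = 8·2 = 16 ≡ 3 (mod 13).
Step 5: correct position 3: c_3 = r_3 − e = 6 − 3 ≡ 3 (mod 13). Hence c = [10, 11, 3, 2, 8].
  Check: interpolating c through the α_i gives m(x) = 9 + 2·x (degree < 2) with m(α_i) = c_i for every i, so c is indeed a codeword.


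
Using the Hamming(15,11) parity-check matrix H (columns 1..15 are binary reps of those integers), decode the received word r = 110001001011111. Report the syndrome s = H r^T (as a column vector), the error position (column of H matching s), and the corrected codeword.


s = (0, 1, 1, 1)^T, error position = 7, corrected codeword c = 110001101011111

Compute s = H r^T mod 2 one row at a time:
  s_1 = 0 + 1 + 0 + 1 + 1 + 1 + 1 + 1 = 6 ≡ 0 (mod 2).
  s_2 = 0 + 0 + 1 + 0 + 1 + 1 + 1 + 1 = 5 ≡ 1 (mod 2).
  s_3 = 1 + 0 + 1 + 0 + 0 + 1 + 1 + 1 = 5 ≡ 1 (mod 2).
  s_4 = 1 + 0 + 0 + 0 + 1 + 1 + 1 + 1 = 5 ≡ 1 (mod 2).
s = (0, 1, 1, 1)^T — this equals column 7 of H (binary 0111), so error is at position 7.
Correct: flip bit 7 of r = 110001001011111 to get c = 110001101011111.


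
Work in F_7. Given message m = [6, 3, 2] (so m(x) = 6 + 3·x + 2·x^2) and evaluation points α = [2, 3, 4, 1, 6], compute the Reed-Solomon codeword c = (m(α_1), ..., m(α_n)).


c = [6, 5, 1, 4, 5]

Message polynomial: m(x) = 6 + 3·x + 2·x^2 (mod 7).
For each evaluation point α_i, compute m(α_i) mod 7:
  α_1 = 2: Horner steps 2 → 0 → 6, so m(2) = 6.
  α_2 = 3: Horner steps 2 → 2 → 5, so m(3) = 5.
  α_3 = 4: Horner steps 2 → 4 → 1, so m(4) = 1.
  α_4 = 1: Horner steps 2 → 5 → 4, so m(1) = 4.
  α_5 = 6: Horner steps 2 → 1 → 5, so m(6) = 5.
Codeword c = [6, 5, 1, 4, 5] ∈ F_7^5.


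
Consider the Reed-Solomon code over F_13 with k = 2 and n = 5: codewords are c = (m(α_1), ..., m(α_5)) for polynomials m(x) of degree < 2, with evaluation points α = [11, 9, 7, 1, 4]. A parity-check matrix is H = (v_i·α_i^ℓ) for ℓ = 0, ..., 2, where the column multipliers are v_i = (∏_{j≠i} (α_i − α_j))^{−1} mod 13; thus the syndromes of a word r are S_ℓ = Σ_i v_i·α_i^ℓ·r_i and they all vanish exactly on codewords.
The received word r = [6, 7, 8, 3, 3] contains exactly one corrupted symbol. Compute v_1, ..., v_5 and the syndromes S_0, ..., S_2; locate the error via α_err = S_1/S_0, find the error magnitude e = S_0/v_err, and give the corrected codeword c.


S = (7, 7, 7), error at position 4, error magnitude e = 5, c = [6, 7, 8, 11, 3].

Step 1: column multipliers v_i = (∏_{j≠i}(α_i − α_j))^{−1} mod 13.
  i = 1 (α = 11): (11−9)(11−7)(11−1)(11−4) = 2·4·10·7 = 560 ≡ 1, so v_1 = 1^{−1} = 1 (mod 13).
  i = 2 (α = 9): (9−11)(9−7)(9−1)(9−4) = (−2)·2·8·5 = −160 ≡ 9, so v_2 = 9^{−1} = 3 (mod 13).
  i = 3 (α = 7): (7−11)(7−9)(7−1)(7−4) = (−4)·(−2)·6·3 = 144 ≡ 1, so v_3 = 1^{−1} = 1 (mod 13).
  i = 4 (α = 1): (1−11)(1−9)(1−7)(1−4) = (−10)·(−8)·(−6)·(−3) = 1440 ≡ 10, so v_4 = 10^{−1} = 4 (mod 13).
  i = 5 (α = 4): (4−11)(4−9)(4−7)(4−1) = (−7)·(−5)·(−3)·3 = −315 ≡ 10, so v_5 = 10^{−1} = 4 (mod 13).
  v = [1, 3, 1, 4, 4].
Step 2: syndromes of r = [6, 7, 8, 3, 3] (all sums mod 13).
  S_0 = Σ v_i r_i = 1·6 + 3·7 + 1·8 + 4·3 + 4·3 = 59 ≡ 7.
  S_1 = Σ v_i α_i r_i = 1·11·6 + 3·9·7 + 1·7·8 + 4·1·3 + 4·4·3 = 371 ≡ 7.
  α_i^2 mod 13 = [4, 3, 10, 1, 3].
  S_2 = Σ v_i α_i^2 r_i = 1·4·6 + 3·3·7 + 1·10·8 + 4·1·3 + 4·3·3 = 215 ≡ 7.
  S = (7, 7, 7) ≠ 0, so r is not a codeword (an error is present).
Step 3: locate the error. For a single error e at position i, S_ℓ = v_i·e·α_i^ℓ, so α_err = S_1/S_0.
  S_0^{−1} = 7^{−1} = 2 (mod 13), so α_err = 7·2 = 14 ≡ 1 = α_4. Error position i = 4.
  Consistency check: S_2/S_1 = 7·2 = 14 ≡ 1 = α_err ✓ (single-error assumption holds).
Step 4: error magnitude e = S_0/v_4 = S_0·∏_{j≠4}(α_4 − α_j) = 7·10 = 70 ≡ 5 (mod 13).
Step 5: correct position 4: c_4 = r_4 − e = 3 − 5 ≡ 11 (mod 13). Hence c = [6, 7, 8, 11, 3].
  Check: interpolating c through the α_i gives m(x) = 5 + 6·x (degree < 2) with m(α_i) = c_i for every i, so c is indeed a codeword.


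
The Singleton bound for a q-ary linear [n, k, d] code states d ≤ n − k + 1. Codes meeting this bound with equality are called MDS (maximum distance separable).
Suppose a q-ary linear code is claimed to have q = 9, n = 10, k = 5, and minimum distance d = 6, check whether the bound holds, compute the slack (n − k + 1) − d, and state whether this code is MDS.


Singleton RHS = n − k + 1 = 6, slack = 0, bound satisfied, MDS.

Singleton bound: d ≤ n − k + 1.
Here n = 10, k = 5, so n − k + 1 = 6.
Given d = 6, check d ≤ 6: YES.
Slack = (n − k + 1) − d = 0.
The code is MDS (slack = 0).
Description: the claimed parameters are [10, 5, 6]_9; such a code would be MDS (meets Singleton bound).


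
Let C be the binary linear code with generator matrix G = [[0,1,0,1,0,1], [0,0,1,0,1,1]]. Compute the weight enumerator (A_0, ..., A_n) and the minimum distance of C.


Weight distribution: A_0 = 1, A_3 = 2, A_4 = 1. Minimum distance d = 3.

Enumerate all 2^2 = 4 messages m ∈ F_2^2.
For each, compute codeword c = mG in F_2^6, then tally its weight.
  m = 00 → c = 000000, weight = 0.
  m = 10 → c = 010101, weight = 3.
  m = 01 → c = 001011, weight = 3.
  m = 11 → c = 011110, weight = 4.
Tally weights:
  weight 0: 1 codewords.
  weight 3: 2 codewords.
  weight 4: 1 codewords.
Minimum distance d = smallest w > 0 with A_w > 0 = 3.
Sanity: Σ A_w = 4 = 2^2 = 4 ✓.


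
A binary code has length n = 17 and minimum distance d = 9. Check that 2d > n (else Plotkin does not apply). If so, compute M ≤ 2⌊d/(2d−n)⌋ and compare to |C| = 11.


Plotkin bound M ≤ 18; given |C| = 11 ≤ bound (satisfied).

Check applicability: 2d = 18, n = 17.
2d − n = 1 > 0, so Plotkin applies.
Compute d/(2d−n) = 9/1 ≈ 9.0000.
⌊d/(2d−n)⌋ = 9.
Plotkin bound: M ≤ 2·9 = 18.
Given |C| = 11, check: satisfied.
This |C| is below the Plotkin bound.


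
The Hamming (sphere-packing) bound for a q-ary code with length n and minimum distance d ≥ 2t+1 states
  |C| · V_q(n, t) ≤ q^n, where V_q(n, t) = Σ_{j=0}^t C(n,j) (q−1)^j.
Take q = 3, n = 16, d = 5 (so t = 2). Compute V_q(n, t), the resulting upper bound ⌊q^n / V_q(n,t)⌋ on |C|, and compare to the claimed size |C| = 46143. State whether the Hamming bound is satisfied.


V_q(n, t) = 513, q^n = 43046721, Hamming bound = 83911, |C| = 46143 ≤ bound (satisfied).

Step 1: Compute V_q(n, t) = Σ_{j=0}^2 C(n, j) (q−1)^j.
  j = 0: C(16,0)·(2)^0 = 1·1 = 1.
  j = 1: C(16,1)·(2)^1 = 16·2 = 32.
  j = 2: C(16,2)·(2)^2 = 120·4 = 480.
  V_q(n, t) = 1 + 32 + 480 = 513.
Step 2: q^n = 3^16 = 43046721.
Step 3: Hamming bound ⌊q^n / V_q(n,t)⌋ = ⌊43046721/513⌋ = 83911.
Step 4: Compare |C| = 46143 to 83911: satisfied.
The claimed |C| lies below the Hamming bound.


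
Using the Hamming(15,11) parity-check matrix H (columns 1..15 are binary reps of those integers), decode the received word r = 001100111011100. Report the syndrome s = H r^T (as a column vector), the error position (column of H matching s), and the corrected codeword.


s = (1, 0, 1, 1)^T, error position = 11, corrected codeword c = 001100111001100

Compute s = H r^T mod 2 one row at a time:
  s_1 = 1 + 1 + 0 + 1 + 1 + 1 + 0 + 0 = 5 ≡ 1 (mod 2).
  s_2 = 1 + 0 + 0 + 1 + 1 + 1 + 0 + 0 = 4 ≡ 0 (mod 2).
  s_3 = 0 + 1 + 0 + 1 + 0 + 1 + 0 + 0 = 3 ≡ 1 (mod 2).
  s_4 = 0 + 1 + 0 + 1 + 1 + 1 + 1 + 0 = 5 ≡ 1 (mod 2).
s = (1, 0, 1, 1)^T — this equals column 11 of H (binary 1011), so error is at position 11.
Correct: flip bit 11 of r = 001100111011100 to get c = 001100111001100.


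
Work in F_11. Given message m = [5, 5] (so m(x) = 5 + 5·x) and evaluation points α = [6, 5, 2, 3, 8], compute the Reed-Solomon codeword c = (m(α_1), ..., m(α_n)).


c = [2, 8, 4, 9, 1]

Message polynomial: m(x) = 5 + 5·x (mod 11).
For each evaluation point α_i, compute m(α_i) mod 11:
  α_1 = 6: Horner steps 5 → 2, so m(6) = 2.
  α_2 = 5: Horner steps 5 → 8, so m(5) = 8.
  α_3 = 2: Horner steps 5 → 4, so m(2) = 4.
  α_4 = 3: Horner steps 5 → 9, so m(3) = 9.
  α_5 = 8: Horner steps 5 → 1, so m(8) = 1.
Codeword c = [2, 8, 4, 9, 1] ∈ F_11^5.


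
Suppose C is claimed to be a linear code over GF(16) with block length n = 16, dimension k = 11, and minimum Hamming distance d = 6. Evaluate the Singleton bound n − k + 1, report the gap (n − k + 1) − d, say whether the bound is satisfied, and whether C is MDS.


Singleton RHS = n − k + 1 = 6, slack = 0, bound satisfied, MDS.

Singleton bound: d ≤ n − k + 1.
Here n = 16, k = 11, so n − k + 1 = 6.
Given d = 6, check d ≤ 6: YES.
Slack = (n − k + 1) − d = 0.
The code is MDS (slack = 0).
Description: the claimed parameters are [16, 11, 6]_16; such a code would be MDS (meets Singleton bound).


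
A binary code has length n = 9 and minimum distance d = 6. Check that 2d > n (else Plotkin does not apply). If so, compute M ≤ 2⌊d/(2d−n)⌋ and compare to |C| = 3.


Plotkin bound M ≤ 4; given |C| = 3 ≤ bound (satisfied).

Check applicability: 2d = 12, n = 9.
2d − n = 3 > 0, so Plotkin applies.
Compute d/(2d−n) = 6/3 ≈ 2.0000.
⌊d/(2d−n)⌋ = 2.
Plotkin bound: M ≤ 2·2 = 4.
Given |C| = 3, check: satisfied.
This |C| is below the Plotkin bound.


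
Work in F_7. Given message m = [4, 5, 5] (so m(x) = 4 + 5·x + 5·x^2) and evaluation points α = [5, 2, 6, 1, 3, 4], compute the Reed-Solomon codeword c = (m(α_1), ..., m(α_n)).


c = [0, 6, 4, 0, 1, 6]

Message polynomial: m(x) = 4 + 5·x + 5·x^2 (mod 7).
For each evaluation point α_i, compute m(α_i) mod 7:
  α_1 = 5: Horner steps 5 → 2 → 0, so m(5) = 0.
  α_2 = 2: Horner steps 5 → 1 → 6, so m(2) = 6.
  α_3 = 6: Horner steps 5 → 0 → 4, so m(6) = 4.
  α_4 = 1: Horner steps 5 → 3 → 0, so m(1) = 0.
  α_5 = 3: Horner steps 5 → 6 → 1, so m(3) = 1.
  α_6 = 4: Horner steps 5 → 4 → 6, so m(4) = 6.
Codeword c = [0, 6, 4, 0, 1, 6] ∈ F_7^6.


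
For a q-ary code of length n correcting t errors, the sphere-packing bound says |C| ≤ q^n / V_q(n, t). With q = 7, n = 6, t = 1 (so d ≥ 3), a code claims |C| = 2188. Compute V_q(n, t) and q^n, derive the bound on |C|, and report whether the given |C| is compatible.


V_q(n, t) = 37, q^n = 117649, Hamming bound = 3179, |C| = 2188 ≤ bound (satisfied).

Step 1: Compute V_q(n, t) = Σ_{j=0}^1 C(n, j) (q−1)^j.
  j = 0: C(6,0)·(6)^0 = 1·1 = 1.
  j = 1: C(6,1)·(6)^1 = 6·6 = 36.
  V_q(n, t) = 1 + 36 = 37.
Step 2: q^n = 7^6 = 117649.
Step 3: Hamming bound ⌊q^n / V_q(n,t)⌋ = ⌊117649/37⌋ = 3179.
Step 4: Compare |C| = 2188 to 3179: satisfied.
The claimed |C| lies below the Hamming bound.


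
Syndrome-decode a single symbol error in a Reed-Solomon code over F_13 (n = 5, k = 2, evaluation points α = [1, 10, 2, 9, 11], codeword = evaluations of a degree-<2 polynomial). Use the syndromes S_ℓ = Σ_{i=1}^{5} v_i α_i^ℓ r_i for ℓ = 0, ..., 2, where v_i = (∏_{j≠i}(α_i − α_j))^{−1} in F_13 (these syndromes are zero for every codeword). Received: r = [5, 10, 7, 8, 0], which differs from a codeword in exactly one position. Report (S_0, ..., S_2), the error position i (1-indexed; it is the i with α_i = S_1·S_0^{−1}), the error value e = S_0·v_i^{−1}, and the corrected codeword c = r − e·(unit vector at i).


S = (6, 1, 11), error at position 5, error magnitude e = 1, c = [5, 10, 7, 8, 12].

Step 1: column multipliers v_i = (∏_{j≠i}(α_i − α_j))^{−1} mod 13.
  i = 1 (α = 1): (1−10)(1−2)(1−9)(1−11) = (−9)·(−1)·(−8)·(−10) = 720 ≡ 5, so v_1 = 5^{−1} = 8 (mod 13).
  i = 2 (α = 10): (10−1)(10−2)(10−9)(10−11) = 9·8·1·(−1) = −72 ≡ 6, so v_2 = 6^{−1} = 11 (mod 13).
  i = 3 (α = 2): (2−1)(2−10)(2−9)(2−11) = 1·(−8)·(−7)·(−9) = −504 ≡ 3, so v_3 = 3^{−1} = 9 (mod 13).
  i = 4 (α = 9): (9−1)(9−10)(9−2)(9−11) = 8·(−1)·7·(−2) = 112 ≡ 8, so v_4 = 8^{−1} = 5 (mod 13).
  i = 5 (α = 11): (11−1)(11−10)(11−2)(11−9) = 10·1·9·2 = 180 ≡ 11, so v_5 = 11^{−1} = 6 (mod 13).
  v = [8, 11, 9, 5, 6].
Step 2: syndromes of r = [5, 10, 7, 8, 0] (all sums mod 13).
  S_0 = Σ v_i r_i = 8·5 + 11·10 + 9·7 + 5·8 + 6·0 = 253 ≡ 6.
  S_1 = Σ v_i α_i r_i = 8·1·5 + 11·10·10 + 9·2·7 + 5·9·8 + 6·11·0 = 1626 ≡ 1.
  α_i^2 mod 13 = [1, 9, 4, 3, 4].
  S_2 = Σ v_i α_i^2 r_i = 8·1·5 + 11·9·10 + 9·4·7 + 5·3·8 + 6·4·0 = 1402 ≡ 11.
  S = (6, 1, 11) ≠ 0, so r is not a codeword (an error is present).
Step 3: locate the error. For a single error e at position i, S_ℓ = v_i·e·α_i^ℓ, so α_err = S_1/S_0.
  S_0^{−1} = 6^{−1} = 11 (mod 13), so α_err = 1·11 = 11 ≡ 11 = α_5. Error position i = 5.
  Consistency check: S_2/S_1 = 11·1 = 11 ≡ 11 = α_err ✓ (single-error assumption holds).
Step 4: error magnitude e = S_0/v_5 = S_0·∏_{j≠5}(α_5 − α_j) = 6·11 = 66 ≡ 1 (mod 13).
Step 5: correct position 5: c_5 = r_5 − e = 0 − 1 ≡ 12 (mod 13). Hence c = [5, 10, 7, 8, 12].
  Check: interpolating c through the α_i gives m(x) = 3 + 2·x (degree < 2) with m(α_i) = c_i for every i, so c is indeed a codeword.


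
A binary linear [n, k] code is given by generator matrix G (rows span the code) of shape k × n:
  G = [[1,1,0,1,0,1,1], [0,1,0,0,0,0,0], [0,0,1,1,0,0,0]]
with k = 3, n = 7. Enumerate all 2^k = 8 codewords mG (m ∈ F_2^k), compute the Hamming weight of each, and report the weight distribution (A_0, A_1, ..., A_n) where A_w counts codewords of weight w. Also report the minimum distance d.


Weight distribution: A_0 = 1, A_1 = 1, A_2 = 1, A_3 = 1, A_4 = 2, A_5 = 2. Minimum distance d = 1.

Enumerate all 2^3 = 8 messages m ∈ F_2^3.
For each, compute codeword c = mG in F_2^7, then tally its weight.
  m = 000 → c = 0000000, weight = 0.
  m = 100 → c = 1101011, weight = 5.
  m = 010 → c = 0100000, weight = 1.
  m = 110 → c = 1001011, weight = 4.
  m = 001 → c = 0011000, weight = 2.
  m = 101 → c = 1110011, weight = 5.
  m = 011 → c = 0111000, weight = 3.
  m = 111 → c = 1010011, weight = 4.
Tally weights:
  weight 0: 1 codewords.
  weight 1: 1 codewords.
  weight 2: 1 codewords.
  weight 3: 1 codewords.
  weight 4: 2 codewords.
  weight 5: 2 codewords.
Minimum distance d = smallest w > 0 with A_w > 0 = 1.
Sanity: Σ A_w = 8 = 2^3 = 8 ✓.


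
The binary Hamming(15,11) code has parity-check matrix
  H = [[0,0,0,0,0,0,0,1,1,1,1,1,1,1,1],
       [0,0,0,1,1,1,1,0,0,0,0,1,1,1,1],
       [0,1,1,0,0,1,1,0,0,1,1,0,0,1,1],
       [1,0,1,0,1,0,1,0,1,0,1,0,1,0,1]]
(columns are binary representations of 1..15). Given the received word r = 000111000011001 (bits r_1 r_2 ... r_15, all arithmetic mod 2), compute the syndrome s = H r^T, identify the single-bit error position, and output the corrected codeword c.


s = (1, 1, 1, 1)^T, error position = 15, corrected codeword c = 000111000011000

Compute s = H r^T mod 2 one row at a time:
  s_1 = 0 + 0 + 0 + 1 + 1 + 0 + 0 + 1 = 3 ≡ 1 (mod 2).
  s_2 = 1 + 1 + 1 + 0 + 1 + 0 + 0 + 1 = 5 ≡ 1 (mod 2).
  s_3 = 0 + 0 + 1 + 0 + 0 + 1 + 0 + 1 = 3 ≡ 1 (mod 2).
  s_4 = 0 + 0 + 1 + 0 + 0 + 1 + 0 + 1 = 3 ≡ 1 (mod 2).
s = (1, 1, 1, 1)^T — this equals column 15 of H (binary 1111), so error is at position 15.
Correct: flip bit 15 of r = 000111000011001 to get c = 000111000011000.


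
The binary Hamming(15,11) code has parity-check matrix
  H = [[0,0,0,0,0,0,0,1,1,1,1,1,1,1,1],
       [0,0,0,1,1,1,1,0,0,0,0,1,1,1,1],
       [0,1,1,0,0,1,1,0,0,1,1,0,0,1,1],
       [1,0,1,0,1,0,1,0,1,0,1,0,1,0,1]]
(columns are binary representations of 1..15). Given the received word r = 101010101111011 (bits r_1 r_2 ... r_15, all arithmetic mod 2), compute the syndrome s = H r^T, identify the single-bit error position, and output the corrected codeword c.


s = (0, 1, 0, 1)^T, error position = 5, corrected codeword c = 101000101111011

Compute s = H r^T mod 2 one row at a time:
  s_1 = 0 + 1 + 1 + 1 + 1 + 0 + 1 + 1 = 6 ≡ 0 (mod 2).
  s_2 = 0 + 1 + 0 + 1 + 1 + 0 + 1 + 1 = 5 ≡ 1 (mod 2).
  s_3 = 0 + 1 + 0 + 1 + 1 + 1 + 1 + 1 = 6 ≡ 0 (mod 2).
  s_4 = 1 + 1 + 1 + 1 + 1 + 1 + 0 + 1 = 7 ≡ 1 (mod 2).
s = (0, 1, 0, 1)^T — this equals column 5 of H (binary 0101), so error is at position 5.
Correct: flip bit 5 of r = 101010101111011 to get c = 101000101111011.


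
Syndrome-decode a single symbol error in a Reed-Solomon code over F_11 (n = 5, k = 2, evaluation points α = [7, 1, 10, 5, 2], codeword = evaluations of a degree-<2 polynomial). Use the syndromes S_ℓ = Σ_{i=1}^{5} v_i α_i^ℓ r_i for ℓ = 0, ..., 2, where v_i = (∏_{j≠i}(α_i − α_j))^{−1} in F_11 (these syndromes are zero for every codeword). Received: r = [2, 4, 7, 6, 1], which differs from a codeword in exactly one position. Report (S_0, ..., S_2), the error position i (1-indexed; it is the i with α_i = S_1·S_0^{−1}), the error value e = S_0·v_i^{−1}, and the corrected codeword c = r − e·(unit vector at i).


S = (8, 8, 8), error at position 2, error magnitude e = 1, c = [2, 3, 7, 6, 1].

Step 1: column multipliers v_i = (∏_{j≠i}(α_i − α_j))^{−1} mod 11.
  i = 1 (α = 7): (7−1)(7−10)(7−5)(7−2) = 6·(−3)·2·5 = −180 ≡ 7, so v_1 = 7^{−1} = 8 (mod 11).
  i = 2 (α = 1): (1−7)(1−10)(1−5)(1−2) = (−6)·(−9)·(−4)·(−1) = 216 ≡ 7, so v_2 = 7^{−1} = 8 (mod 11).
  i = 3 (α = 10): (10−7)(10−1)(10−5)(10−2) = 3·9·5·8 = 1080 ≡ 2, so v_3 = 2^{−1} = 6 (mod 11).
  i = 4 (α = 5): (5−7)(5−1)(5−10)(5−2) = (−2)·4·(−5)·3 = 120 ≡ 10, so v_4 = 10^{−1} = 10 (mod 11).
  i = 5 (α = 2): (2−7)(2−1)(2−10)(2−5) = (−5)·1·(−8)·(−3) = −120 ≡ 1, so v_5 = 1^{−1} = 1 (mod 11).
  v = [8, 8, 6, 10, 1].
Step 2: syndromes of r = [2, 4, 7, 6, 1] (all sums mod 11).
  S_0 = Σ v_i r_i = 8·2 + 8·4 + 6·7 + 10·6 + 1·1 = 151 ≡ 8.
  S_1 = Σ v_i α_i r_i = 8·7·2 + 8·1·4 + 6·10·7 + 10·5·6 + 1·2·1 = 866 ≡ 8.
  α_i^2 mod 11 = [5, 1, 1, 3, 4].
  S_2 = Σ v_i α_i^2 r_i = 8·5·2 + 8·1·4 + 6·1·7 + 10·3·6 + 1·4·1 = 338 ≡ 8.
  S = (8, 8, 8) ≠ 0, so r is not a codeword (an error is present).
Step 3: locate the error. For a single error e at position i, S_ℓ = v_i·e·α_i^ℓ, so α_err = S_1/S_0.
  S_0^{−1} = 8^{−1} = 7 (mod 11), so α_err = 8·7 = 56 ≡ 1 = α_2. Error position i = 2.
  Consistency check: S_2/S_1 = 8·7 = 56 ≡ 1 = α_err ✓ (single-error assumption holds).
Step 4: error magnitude e = S_0/v_2 = S_0·∏_{j≠2}(α_2 − α_j) = 8·7 = 56 ≡ 1 (mod 11).
Step 5: correct position 2: c_2 = r_2 − e = 4 − 1 ≡ 3 (mod 11). Hence c = [2, 3, 7, 6, 1].
  Check: interpolating c through the α_i gives m(x) = 5 + 9·x (degree < 2) with m(α_i) = c_i for every i, so c is indeed a codeword.


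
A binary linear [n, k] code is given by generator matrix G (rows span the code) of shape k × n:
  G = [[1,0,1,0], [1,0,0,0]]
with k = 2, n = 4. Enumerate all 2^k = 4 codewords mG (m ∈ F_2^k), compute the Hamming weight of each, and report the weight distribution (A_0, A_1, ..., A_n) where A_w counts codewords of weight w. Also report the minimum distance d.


Weight distribution: A_0 = 1, A_1 = 2, A_2 = 1. Minimum distance d = 1.

Enumerate all 2^2 = 4 messages m ∈ F_2^2.
For each, compute codeword c = mG in F_2^4, then tally its weight.
  m = 00 → c = 0000, weight = 0.
  m = 10 → c = 1010, weight = 2.
  m = 01 → c = 1000, weight = 1.
  m = 11 → c = 0010, weight = 1.
Tally weights:
  weight 0: 1 codewords.
  weight 1: 2 codewords.
  weight 2: 1 codewords.
Minimum distance d = smallest w > 0 with A_w > 0 = 1.
Sanity: Σ A_w = 4 = 2^2 = 4 ✓.


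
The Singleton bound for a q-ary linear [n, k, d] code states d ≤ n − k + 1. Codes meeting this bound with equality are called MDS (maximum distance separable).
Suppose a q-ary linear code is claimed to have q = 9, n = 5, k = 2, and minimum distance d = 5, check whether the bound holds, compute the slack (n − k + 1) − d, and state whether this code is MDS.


Singleton RHS = n − k + 1 = 4, slack = -1, bound violated (no such code; not MDS).

Singleton bound: d ≤ n − k + 1.
Here n = 5, k = 2, so n − k + 1 = 4.
Given d = 5, check d ≤ 4: NO.
Slack = (n − k + 1) − d = -1.
The slack is negative: d = 5 exceeds n − k + 1 = 4 by 1, so the Singleton bound is violated and no linear [5, 2, 5]_9 code can exist. In particular it is not MDS (MDS requires d = n − k + 1 exactly).
Description: the claimed parameters are [5, 2, 5]_9; such a code would be impossible (violates the Singleton bound).


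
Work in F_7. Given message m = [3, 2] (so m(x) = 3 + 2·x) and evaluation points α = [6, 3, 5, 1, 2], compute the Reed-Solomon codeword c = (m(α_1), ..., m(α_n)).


c = [1, 2, 6, 5, 0]

Message polynomial: m(x) = 3 + 2·x (mod 7).
For each evaluation point α_i, compute m(α_i) mod 7:
  α_1 = 6: Horner steps 2 → 1, so m(6) = 1.
  α_2 = 3: Horner steps 2 → 2, so m(3) = 2.
  α_3 = 5: Horner steps 2 → 6, so m(5) = 6.
  α_4 = 1: Horner steps 2 → 5, so m(1) = 5.
  α_5 = 2: Horner steps 2 → 0, so m(2) = 0.
Codeword c = [1, 2, 6, 5, 0] ∈ F_7^5.


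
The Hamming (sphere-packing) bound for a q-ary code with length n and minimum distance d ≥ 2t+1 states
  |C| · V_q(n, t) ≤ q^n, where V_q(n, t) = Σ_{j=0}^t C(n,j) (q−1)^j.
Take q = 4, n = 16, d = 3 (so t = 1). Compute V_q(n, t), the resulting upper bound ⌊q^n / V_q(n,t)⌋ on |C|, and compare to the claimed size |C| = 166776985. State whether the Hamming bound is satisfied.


V_q(n, t) = 49, q^n = 4294967296, Hamming bound = 87652393, |C| = 166776985 > bound (violated).

Step 1: Compute V_q(n, t) = Σ_{j=0}^1 C(n, j) (q−1)^j.
  j = 0: C(16,0)·(3)^0 = 1·1 = 1.
  j = 1: C(16,1)·(3)^1 = 16·3 = 48.
  V_q(n, t) = 1 + 48 = 49.
Step 2: q^n = 4^16 = 4294967296.
Step 3: Hamming bound ⌊q^n / V_q(n,t)⌋ = ⌊4294967296/49⌋ = 87652393.
Step 4: Compare |C| = 166776985 to 87652393: violated.
The claimed |C| lies above the Hamming bound, so no 4-ary code of length 16 with d ≥ 3 can have 166776985 codewords.


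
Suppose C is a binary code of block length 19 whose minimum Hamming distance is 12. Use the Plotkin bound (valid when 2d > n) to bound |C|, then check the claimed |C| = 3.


Plotkin bound M ≤ 4; given |C| = 3 ≤ bound (satisfied).

Check applicability: 2d = 24, n = 19.
2d − n = 5 > 0, so Plotkin applies.
Compute d/(2d−n) = 12/5 ≈ 2.4000.
⌊d/(2d−n)⌋ = 2.
Plotkin bound: M ≤ 2·2 = 4.
Given |C| = 3, check: satisfied.
This |C| is below the Plotkin bound.


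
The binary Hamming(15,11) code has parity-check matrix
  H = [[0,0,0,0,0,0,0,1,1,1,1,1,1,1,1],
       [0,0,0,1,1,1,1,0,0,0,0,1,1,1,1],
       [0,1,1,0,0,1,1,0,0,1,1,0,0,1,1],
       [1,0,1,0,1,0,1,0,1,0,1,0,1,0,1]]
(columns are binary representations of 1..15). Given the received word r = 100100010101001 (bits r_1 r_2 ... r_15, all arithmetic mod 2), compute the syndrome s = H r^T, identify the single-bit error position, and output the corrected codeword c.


s = (0, 1, 0, 0)^T, error position = 4, corrected codeword c = 100000010101001

Compute s = H r^T mod 2 one row at a time:
  s_1 = 1 + 0 + 1 + 0 + 1 + 0 + 0 + 1 = 4 ≡ 0 (mod 2).
  s_2 = 1 + 0 + 0 + 0 + 1 + 0 + 0 + 1 = 3 ≡ 1 (mod 2).
  s_3 = 0 + 0 + 0 + 0 + 1 + 0 + 0 + 1 = 2 ≡ 0 (mod 2).
  s_4 = 1 + 0 + 0 + 0 + 0 + 0 + 0 + 1 = 2 ≡ 0 (mod 2).
s = (0, 1, 0, 0)^T — this equals column 4 of H (binary 0100), so error is at position 4.
Correct: flip bit 4 of r = 100100010101001 to get c = 100000010101001.


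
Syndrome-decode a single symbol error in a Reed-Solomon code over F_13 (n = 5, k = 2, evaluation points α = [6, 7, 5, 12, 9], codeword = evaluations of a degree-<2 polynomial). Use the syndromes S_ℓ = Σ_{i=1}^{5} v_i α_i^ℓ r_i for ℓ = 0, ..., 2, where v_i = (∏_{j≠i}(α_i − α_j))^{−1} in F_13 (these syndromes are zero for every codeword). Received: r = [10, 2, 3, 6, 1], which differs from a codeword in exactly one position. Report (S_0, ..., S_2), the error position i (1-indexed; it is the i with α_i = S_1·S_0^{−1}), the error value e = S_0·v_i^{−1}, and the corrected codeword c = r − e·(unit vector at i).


S = (5, 4, 11), error at position 1, error magnitude e = 1, c = [9, 2, 3, 6, 1].

Step 1: column multipliers v_i = (∏_{j≠i}(α_i − α_j))^{−1} mod 13.
  i = 1 (α = 6): (6−7)(6−5)(6−12)(6−9) = (−1)·1·(−6)·(−3) = −18 ≡ 8, so v_1 = 8^{−1} = 5 (mod 13).
  i = 2 (α = 7): (7−6)(7−5)(7−12)(7−9) = 1·2·(−5)·(−2) = 20 ≡ 7, so v_2 = 7^{−1} = 2 (mod 13).
  i = 3 (α = 5): (5−6)(5−7)(5−12)(5−9) = (−1)·(−2)·(−7)·(−4) = 56 ≡ 4, so v_3 = 4^{−1} = 10 (mod 13).
  i = 4 (α = 12): (12−6)(12−7)(12−5)(12−9) = 6·5·7·3 = 630 ≡ 6, so v_4 = 6^{−1} = 11 (mod 13).
  i = 5 (α = 9): (9−6)(9−7)(9−5)(9−12) = 3·2·4·(−3) = −72 ≡ 6, so v_5 = 6^{−1} = 11 (mod 13).
  v = [5, 2, 10, 11, 11].
Step 2: syndromes of r = [10, 2, 3, 6, 1] (all sums mod 13).
  S_0 = Σ v_i r_i = 5·10 + 2·2 + 10·3 + 11·6 + 11·1 = 161 ≡ 5.
  S_1 = Σ v_i α_i r_i = 5·6·10 + 2·7·2 + 10·5·3 + 11·12·6 + 11·9·1 = 1369 ≡ 4.
  α_i^2 mod 13 = [10, 10, 12, 1, 3].
  S_2 = Σ v_i α_i^2 r_i = 5·10·10 + 2·10·2 + 10·12·3 + 11·1·6 + 11·3·1 = 999 ≡ 11.
  S = (5, 4, 11) ≠ 0, so r is not a codeword (an error is present).
Step 3: locate the error. For a single error e at position i, S_ℓ = v_i·e·α_i^ℓ, so α_err = S_1/S_0.
  S_0^{−1} = 5^{−1} = 8 (mod 13), so α_err = 4·8 = 32 ≡ 6 = α_1. Error position i = 1.
  Consistency check: S_2/S_1 = 11·10 = 110 ≡ 6 = α_err ✓ (single-error assumption holds).
Step 4: error magnitude e = S_0/v_1 = S_0·∏_{j≠1}(α_1 − α_j) = 5·8 = 40 ≡ 1 (mod 13).
Step 5: correct position 1: c_1 = r_1 − e = 10 − 1 ≡ 9 (mod 13). Hence c = [9, 2, 3, 6, 1].
  Check: interpolating c through the α_i gives m(x) = 12 + 6·x (degree < 2) with m(α_i) = c_i for every i, so c is indeed a codeword.


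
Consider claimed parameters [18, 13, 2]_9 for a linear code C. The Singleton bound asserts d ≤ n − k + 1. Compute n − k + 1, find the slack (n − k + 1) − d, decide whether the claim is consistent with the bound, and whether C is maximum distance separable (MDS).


Singleton RHS = n − k + 1 = 6, slack = 4, bound satisfied, not MDS.

Singleton bound: d ≤ n − k + 1.
Here n = 18, k = 13, so n − k + 1 = 6.
Given d = 2, check d ≤ 6: YES.
Slack = (n − k + 1) − d = 4.
The code is NOT MDS (slack = 4 > 0).
Description: the claimed parameters are [18, 13, 2]_9; such a code would be non-MDS.


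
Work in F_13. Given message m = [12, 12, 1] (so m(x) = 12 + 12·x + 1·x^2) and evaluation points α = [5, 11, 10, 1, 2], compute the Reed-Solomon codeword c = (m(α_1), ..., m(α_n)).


c = [6, 5, 11, 12, 1]

Message polynomial: m(x) = 12 + 12·x + 1·x^2 (mod 13).
For each evaluation point α_i, compute m(α_i) mod 13:
  α_1 = 5: Horner steps 1 → 4 → 6, so m(5) = 6.
  α_2 = 11: Horner steps 1 → 10 → 5, so m(11) = 5.
  α_3 = 10: Horner steps 1 → 9 → 11, so m(10) = 11.
  α_4 = 1: Horner steps 1 → 0 → 12, so m(1) = 12.
  α_5 = 2: Horner steps 1 → 1 → 1, so m(2) = 1.
Codeword c = [6, 5, 11, 12, 1] ∈ F_13^5.


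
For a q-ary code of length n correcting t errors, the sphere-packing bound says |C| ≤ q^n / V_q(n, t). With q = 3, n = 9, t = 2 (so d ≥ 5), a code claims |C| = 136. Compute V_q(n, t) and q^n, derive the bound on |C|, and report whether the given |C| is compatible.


V_q(n, t) = 163, q^n = 19683, Hamming bound = 120, |C| = 136 > bound (violated).

Step 1: Compute V_q(n, t) = Σ_{j=0}^2 C(n, j) (q−1)^j.
  j = 0: C(9,0)·(2)^0 = 1·1 = 1.
  j = 1: C(9,1)·(2)^1 = 9·2 = 18.
  j = 2: C(9,2)·(2)^2 = 36·4 = 144.
  V_q(n, t) = 1 + 18 + 144 = 163.
Step 2: q^n = 3^9 = 19683.
Step 3: Hamming bound ⌊q^n / V_q(n,t)⌋ = ⌊19683/163⌋ = 120.
Step 4: Compare |C| = 136 to 120: violated.
The claimed |C| lies above the Hamming bound, so no 3-ary code of length 9 with d ≥ 5 can have 136 codewords.


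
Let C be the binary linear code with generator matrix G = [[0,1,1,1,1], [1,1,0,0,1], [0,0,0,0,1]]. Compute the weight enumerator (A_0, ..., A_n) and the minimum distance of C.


Weight distribution: A_0 = 1, A_1 = 1, A_2 = 1, A_3 = 3, A_4 = 2. Minimum distance d = 1.

Enumerate all 2^3 = 8 messages m ∈ F_2^3.
For each, compute codeword c = mG in F_2^5, then tally its weight.
  m = 000 → c = 00000, weight = 0.
  m = 100 → c = 01111, weight = 4.
  m = 010 → c = 11001, weight = 3.
  m = 110 → c = 10110, weight = 3.
  m = 001 → c = 00001, weight = 1.
  m = 101 → c = 01110, weight = 3.
  m = 011 → c = 11000, weight = 2.
  m = 111 → c = 10111, weight = 4.
Tally weights:
  weight 0: 1 codewords.
  weight 1: 1 codewords.
  weight 2: 1 codewords.
  weight 3: 3 codewords.
  weight 4: 2 codewords.
Minimum distance d = smallest w > 0 with A_w > 0 = 1.
Sanity: Σ A_w = 8 = 2^3 = 8 ✓.
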